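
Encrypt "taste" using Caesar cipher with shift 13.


Word: "taste"
Shift: 13
Each letter → (letter + shift) mod 26:
  't' (19) + 13 = 6 → 'g'
  'a' (0) + 13 = 13 → 'n'
  's' (18) + 13 = 5 → 'f'
  't' (19) + 13 = 6 → 'g'
  'e' (4) + 13 = 17 → 'r'
Result = "gnfgr"


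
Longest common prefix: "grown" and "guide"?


Word 1: "grown"
Word 2: "guide"
Comparing from start:
  Pos 0: 'g' == 'g'
  Pos 1: 'r' != 'u' (stop)
LCP = "g" (length 1)


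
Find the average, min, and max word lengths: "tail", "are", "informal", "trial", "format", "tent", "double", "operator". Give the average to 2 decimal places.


Lengths: "tail"=4, "are"=3, "informal"=8, "trial"=5, "format"=6, "tent"=4, "double"=6, "operator"=8
Sum = 44, Count = 8
Average = 44/8 = 5.50
= avg=5.50, min=3, max=8


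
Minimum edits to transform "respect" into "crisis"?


Word 1: "respect" (length 7)
Word 2: "crisis" (length 6)
One optimal edit sequence (insert/delete/substitute each cost 1):
  1. insert 'c'  (+1)
  2. keep 'r'
  3. substitute 'e' -> 'i'  (+1)
  4. keep 's'
  5. delete 'p'  (+1)
  6. delete 'e'  (+1)
  7. substitute 'c' -> 'i'  (+1)
  8. substitute 't' -> 's'  (+1)
Total edit operations: 6
Edit distance = 6


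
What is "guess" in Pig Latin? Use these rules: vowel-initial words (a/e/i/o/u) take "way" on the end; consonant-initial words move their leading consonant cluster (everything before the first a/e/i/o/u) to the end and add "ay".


Word: "guess"
Starts with consonant(s) → move to end, add 'ay'
Consonant cluster: "g"
Pig Latin = "uessgay"


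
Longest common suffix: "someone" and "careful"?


Word 1: "someone"
Word 2: "careful"
Comparing from end:
  Pos -1: 'e' != 'l' (stop)
LCS = "" (length 0)


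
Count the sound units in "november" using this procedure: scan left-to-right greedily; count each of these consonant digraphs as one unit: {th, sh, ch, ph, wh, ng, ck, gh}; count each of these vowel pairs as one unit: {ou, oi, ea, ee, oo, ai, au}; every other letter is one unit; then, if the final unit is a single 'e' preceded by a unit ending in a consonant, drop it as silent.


Word: "november" (8 letters)
Left-to-right scan:
  1. 'n' (letter)
  2. 'o' (letter)
  3. 'v' (letter)
  4. 'e' (letter)
  5. 'm' (letter)
  6. 'b' (letter)
  7. 'e' (letter)
  8. 'r' (letter)
Units from scan: 8
Sound units = 8 units


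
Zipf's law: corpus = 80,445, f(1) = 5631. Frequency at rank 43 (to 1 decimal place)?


Zipf's law: f(r) = f(1) / r
f(1) = 5631
f(43) = 5631 / 43
= 131.0 occurrences


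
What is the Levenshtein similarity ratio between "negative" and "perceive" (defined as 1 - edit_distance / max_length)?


Word 1: "negative" (length 8)
Word 2: "perceive" (length 8)
One optimal edit sequence:
  1. substitute 'n' -> 'p'  (+1)
  2. keep 'e'
  3. substitute 'g' -> 'r'  (+1)
  4. substitute 'a' -> 'c'  (+1)
  5. substitute 't' -> 'e'  (+1)
  6. keep 'i'
  7. keep 'v'
  8. keep 'e'
Edit distance = 4
Max length = max(8, 8) = 8
Similarity = 1 - 4/8
= 0.5000


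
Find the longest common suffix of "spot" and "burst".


Word 1: "spot"
Word 2: "burst"
Comparing from end:
  Pos -1: 't' == 't'
  Pos -2: 'o' != 's' (stop)
LCS = "t" (length 1)


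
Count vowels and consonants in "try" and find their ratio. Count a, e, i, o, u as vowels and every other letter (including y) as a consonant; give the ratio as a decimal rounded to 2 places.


Word: "try"
Vowels (a,e,i,o,u): 0
Consonants: 3
Ratio = 0/3
= 0.00


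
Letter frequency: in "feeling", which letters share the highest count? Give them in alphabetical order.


Word: "feeling"
Letter counts:
  'e': 2
  'f': 1
  'g': 1
  'i': 1
  'l': 1
  'n': 1
Maximum count = 2
Most frequent = 'e' (2 times each)


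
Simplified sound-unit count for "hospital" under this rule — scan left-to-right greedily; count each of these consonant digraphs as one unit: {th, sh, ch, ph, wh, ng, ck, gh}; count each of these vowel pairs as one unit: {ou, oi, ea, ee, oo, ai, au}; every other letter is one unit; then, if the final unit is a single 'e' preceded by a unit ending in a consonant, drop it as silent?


Word: "hospital" (8 letters)
Left-to-right scan:
  [1] 'h' (letter)
  [2] 'o' (letter)
  [3] 's' (letter)
  [4] 'p' (letter)
  [5] 'i' (letter)
  [6] 't' (letter)
  [7] 'a' (letter)
  [8] 'l' (letter)
Units from scan: 8
Sound units = 8 units


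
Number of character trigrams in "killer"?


Word: "killer" (length 6)
Number of 3-grams = length - 3 + 1 = 6 - 3 + 1
= 4


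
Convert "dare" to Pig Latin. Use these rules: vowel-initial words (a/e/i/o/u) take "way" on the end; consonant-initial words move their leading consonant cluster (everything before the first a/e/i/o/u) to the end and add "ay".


Word: "dare"
Starts with consonant(s) → move to end, add 'ay'
Consonant cluster: "d"
Pig Latin = "areday"


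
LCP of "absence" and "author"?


Word 1: "absence"
Word 2: "author"
Comparing from start:
  Pos 0: 'a' == 'a'
  Pos 1: 'b' != 'u' (stop)
LCP = "a" (length 1)


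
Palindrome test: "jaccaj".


Word: "jaccaj"
Reversed: "jaccaj"
Forward == Backward? jaccaj == jaccaj
Palindrome = Yes


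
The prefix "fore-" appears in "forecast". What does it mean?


Prefix: fore-
As in: forecast -> fore- + cast
Meaning = before


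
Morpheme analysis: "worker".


Word: "worker"
Morphemes: work | -er
Each morpheme carries meaning
= 2 morphemes


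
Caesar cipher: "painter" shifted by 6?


Word: "painter"
Shift: 6
Each letter → (letter + shift) mod 26:
  'p' (15) + 6 = 21 → 'v'
  'a' (0) + 6 = 6 → 'g'
  'i' (8) + 6 = 14 → 'o'
  'n' (13) + 6 = 19 → 't'
  't' (19) + 6 = 25 → 'z'
  'e' (4) + 6 = 10 → 'k'
  'r' (17) + 6 = 23 → 'x'
Result = "vgotzkx"


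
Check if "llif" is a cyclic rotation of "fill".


Word: "fill", Candidate: "llif"
Method: check if candidate is substring of word+word
"fillfill" contains "llif"? No
Is rotation = No


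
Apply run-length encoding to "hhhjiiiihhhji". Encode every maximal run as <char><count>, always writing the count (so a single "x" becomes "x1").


String: "hhhjiiiihhhji"
Scanning for consecutive runs:
  'h' x 3
  'j' x 1
  'i' x 4
  'h' x 3
  'j' x 1
  'i' x 1
RLE = "h3j1i4h3j1i1"


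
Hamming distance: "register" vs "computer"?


Comparing character by character (same length = 8):
  Pos 0: 'r' vs 'c' !=
  Pos 1: 'e' vs 'o' !=
  Pos 2: 'g' vs 'm' !=
  Pos 3: 'i' vs 'p' !=
  Pos 4: 's' vs 'u' !=
  Pos 5: 't' vs 't' =
  Pos 6: 'e' vs 'e' =
  Pos 7: 'r' vs 'r' =
Hamming distance = 5


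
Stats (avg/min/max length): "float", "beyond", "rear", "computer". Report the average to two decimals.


Lengths: "float"=5, "beyond"=6, "rear"=4, "computer"=8
Sum = 23, Count = 4
Average = 23/4 = 5.75
= avg=5.75, min=4, max=8


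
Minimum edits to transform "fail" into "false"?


Word 1: "fail" (length 4)
Word 2: "false" (length 5)
One optimal edit sequence (insert/delete/substitute each cost 1):
  1. keep 'f'
  2. keep 'a'
  3. insert 'l'  (+1)
  4. substitute 'i' -> 's'  (+1)
  5. substitute 'l' -> 'e'  (+1)
Total edit operations: 3
Edit distance = 3


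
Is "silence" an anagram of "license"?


Word 1: "license" → sorted: ceeilns
Word 2: "silence" → sorted: ceeilns
Same letters? ceeilns == ceeilns
Anagram = Yes


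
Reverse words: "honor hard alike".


Original: "honor hard alike"
Words (1..n): honor | hard | alike
Reversed (n..1): alike | hard | honor
Result = "alike hard honor"


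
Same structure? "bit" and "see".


Pattern of "bit": [0, 1, 2]
Pattern of "see": [0, 1, 1]
Patterns do not match
Same pattern = No


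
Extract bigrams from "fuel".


Word: "fuel" (length 4)
Number of bigrams = 4 - 2 + 1 = 3
  Position 0: "fu"
  Position 1: "ue"
  Position 2: "el"
Bigrams = "fu", "ue", "el"


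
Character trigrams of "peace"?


Word: "peace" (length 5)
Number of trigrams = 5 - 3 + 1 = 3
  Position 0: "pea"
  Position 1: "eac"
  Position 2: "ace"
Trigrams = "pea", "eac", "ace"


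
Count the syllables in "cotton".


Word: "cotton"
Syllable breakdown: cot | ton
Counting: 2 parts
= 2 syllables


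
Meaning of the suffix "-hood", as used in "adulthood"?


Suffix: -hood
Example: adulthood = adult + -hood
Meaning = state / condition


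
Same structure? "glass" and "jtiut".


Pattern of "glass": [0, 1, 2, 3, 3]
Pattern of "jtiut": [0, 1, 2, 3, 1]
Patterns do not match
Same pattern = No


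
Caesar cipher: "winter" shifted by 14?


Word: "winter"
Shift: 14
Each letter → (letter + shift) mod 26:
  'w' (22) + 14 = 10 → 'k'
  'i' (8) + 14 = 22 → 'w'
  'n' (13) + 14 = 1 → 'b'
  't' (19) + 14 = 7 → 'h'
  'e' (4) + 14 = 18 → 's'
  'r' (17) + 14 = 5 → 'f'
Result = "kwbhsf"


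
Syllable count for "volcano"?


Word: "volcano"
Syllable breakdown: vol | ca | no
Counting: 3 parts
= 3 syllables


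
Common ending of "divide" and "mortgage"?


Word 1: "divide"
Word 2: "mortgage"
Comparing from end:
  Pos -1: 'e' == 'e'
  Pos -2: 'd' != 'g' (stop)
LCS = "e" (length 1)


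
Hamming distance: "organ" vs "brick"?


Comparing character by character (same length = 5):
  Pos 0: 'o' vs 'b' !=
  Pos 1: 'r' vs 'r' =
  Pos 2: 'g' vs 'i' !=
  Pos 3: 'a' vs 'c' !=
  Pos 4: 'n' vs 'k' !=
Hamming distance = 4


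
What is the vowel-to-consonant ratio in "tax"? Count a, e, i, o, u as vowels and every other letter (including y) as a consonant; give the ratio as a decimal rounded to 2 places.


Word: "tax"
Vowels (a,e,i,o,u): 1
Consonants: 2
Ratio = 1/2
= 0.50


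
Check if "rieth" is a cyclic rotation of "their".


Word: "their", Candidate: "rieth"
Method: check if candidate is substring of word+word
"theirtheir" contains "rieth"? No
Is rotation = No


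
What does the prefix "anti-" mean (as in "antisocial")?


Prefix: anti-
Example: antisocial = anti- + social
Meaning = against


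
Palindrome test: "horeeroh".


Word: "horeeroh"
Reversed: "horeeroh"
Forward == Backward? horeeroh == horeeroh
Palindrome = Yes


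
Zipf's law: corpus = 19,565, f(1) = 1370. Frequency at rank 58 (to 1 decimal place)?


Zipf's law: f(r) = f(1) / r
f(1) = 1370
f(58) = 1370 / 58
= 23.6 occurrences


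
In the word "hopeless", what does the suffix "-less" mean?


Suffix: -less
Example: hopeless (hope + -less)
Meaning = without


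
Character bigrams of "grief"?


Word: "grief" (length 5)
Number of bigrams = 5 - 2 + 1 = 4
  Position 0: "gr"
  Position 1: "ri"
  Position 2: "ie"
  Position 3: "ef"
Bigrams = "gr", "ri", "ie", "ef"


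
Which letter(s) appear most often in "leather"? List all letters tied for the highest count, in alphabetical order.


Word: "leather"
Letter counts:
  'a': 1
  'e': 2
  'h': 1
  'l': 1
  'r': 1
  't': 1
Maximum count = 2
Most frequent = 'e' (2 times each)


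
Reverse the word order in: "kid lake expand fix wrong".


Original: "kid lake expand fix wrong"
Words (1..n): kid | lake | expand | fix | wrong
Reversed (n..1): wrong | fix | expand | lake | kid
Result = "wrong fix expand lake kid"


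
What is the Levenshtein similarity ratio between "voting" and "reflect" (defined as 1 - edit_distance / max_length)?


Word 1: "voting" (length 6)
Word 2: "reflect" (length 7)
One optimal edit sequence:
  1. insert 'r'  (+1)
  2. substitute 'v' -> 'e'  (+1)
  3. substitute 'o' -> 'f'  (+1)
  4. substitute 't' -> 'l'  (+1)
  5. substitute 'i' -> 'e'  (+1)
  6. substitute 'n' -> 'c'  (+1)
  7. substitute 'g' -> 't'  (+1)
Edit distance = 7
Max length = max(6, 7) = 7
Similarity = 1 - 7/7
= 0.0000


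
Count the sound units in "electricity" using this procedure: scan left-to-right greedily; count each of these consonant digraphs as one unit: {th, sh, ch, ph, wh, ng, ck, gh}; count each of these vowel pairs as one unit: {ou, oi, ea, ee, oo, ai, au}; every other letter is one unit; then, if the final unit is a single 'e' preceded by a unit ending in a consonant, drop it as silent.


Word: "electricity" (11 letters)
Left-to-right scan:
  [1] 'e' (letter)
  [2] 'l' (letter)
  [3] 'e' (letter)
  [4] 'c' (letter)
  [5] 't' (letter)
  [6] 'r' (letter)
  [7] 'i' (letter)
  [8] 'c' (letter)
  [9] 'i' (letter)
  [10] 't' (letter)
  [11] 'y' (letter)
Units from scan: 11
Sound units = 11 units


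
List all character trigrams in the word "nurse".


Word: "nurse" (length 5)
Number of trigrams = 5 - 3 + 1 = 3
  Position 0: "nur"
  Position 1: "urs"
  Position 2: "rse"
Trigrams = "nur", "urs", "rse"


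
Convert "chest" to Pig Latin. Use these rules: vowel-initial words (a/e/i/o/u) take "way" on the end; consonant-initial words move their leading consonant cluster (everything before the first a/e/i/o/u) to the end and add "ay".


Word: "chest"
Starts with consonant(s) → move to end, add 'ay'
Consonant cluster: "ch"
Pig Latin = "estchay"


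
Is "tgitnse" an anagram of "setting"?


Word 1: "setting" → sorted: eginstt
Word 2: "tgitnse" → sorted: eginstt
Same letters? eginstt == eginstt
Anagram = Yes


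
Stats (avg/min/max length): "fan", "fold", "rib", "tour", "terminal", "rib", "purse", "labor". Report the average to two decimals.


Lengths: "fan"=3, "fold"=4, "rib"=3, "tour"=4, "terminal"=8, "rib"=3, "purse"=5, "labor"=5
Sum = 35, Count = 8
Average = 35/8 = 4.38
= avg=4.38, min=3, max=8


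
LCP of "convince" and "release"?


Word 1: "convince"
Word 2: "release"
Comparing from start:
  Pos 0: 'c' != 'r' (stop)
LCP = "" (length 0)


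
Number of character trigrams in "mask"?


Word: "mask" (length 4)
Number of 3-grams = length - 3 + 1 = 4 - 3 + 1
= 2


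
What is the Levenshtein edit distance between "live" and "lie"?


Word 1: "live" (length 4)
Word 2: "lie" (length 3)
One optimal edit sequence (insert/delete/substitute each cost 1):
  1. keep 'l'
  2. keep 'i'
  3. delete 'v'  (+1)
  4. keep 'e'
Total edit operations: 1
Edit distance = 1


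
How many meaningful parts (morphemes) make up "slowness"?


Word: "slowness"
Morphemes: slow | -ness
Each morpheme carries meaning
= 2 morphemes


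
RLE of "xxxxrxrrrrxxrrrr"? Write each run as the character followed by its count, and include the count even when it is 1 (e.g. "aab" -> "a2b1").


String: "xxxxrxrrrrxxrrrr"
Scanning for consecutive runs:
  'x' x 4
  'r' x 1
  'x' x 1
  'r' x 4
  'x' x 2
  'r' x 4
RLE = "x4r1x1r4x2r4"


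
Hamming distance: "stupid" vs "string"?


Comparing character by character (same length = 6):
  Pos 0: 's' vs 's' =
  Pos 1: 't' vs 't' =
  Pos 2: 'u' vs 'r' !=
  Pos 3: 'p' vs 'i' !=
  Pos 4: 'i' vs 'n' !=
  Pos 5: 'd' vs 'g' !=
Hamming distance = 4


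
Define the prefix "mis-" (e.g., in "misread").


Prefix: mis-
Example: misread = mis- + read
Meaning = wrongly


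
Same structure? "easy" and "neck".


Pattern of "easy": [0, 1, 2, 3]
Pattern of "neck": [0, 1, 2, 3]
Patterns match
Same pattern = Yes


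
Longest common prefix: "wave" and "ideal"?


Word 1: "wave"
Word 2: "ideal"
Comparing from start:
  Pos 0: 'w' != 'i' (stop)
LCP = "" (length 0)


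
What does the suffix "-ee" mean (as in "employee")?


Suffix: -ee
Example: employee = employ + -ee
Meaning = one who receives


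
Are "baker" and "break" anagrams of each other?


Word 1: "baker" → sorted: abekr
Word 2: "break" → sorted: abekr
Same letters? abekr == abekr
Anagram = Yes


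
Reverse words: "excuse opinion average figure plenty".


Original: "excuse opinion average figure plenty"
Words (1..n): excuse | opinion | average | figure | plenty
Reversed (n..1): plenty | figure | average | opinion | excuse
Result = "plenty figure average opinion excuse"


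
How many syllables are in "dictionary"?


Word: "dictionary"
Syllable breakdown: dic | tion | ar | y
Counting: 4 parts
= 4 syllables


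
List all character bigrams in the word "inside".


Word: "inside" (length 6)
Number of bigrams = 6 - 2 + 1 = 5
  Position 0: "in"
  Position 1: "ns"
  Position 2: "si"
  Position 3: "id"
  Position 4: "de"
Bigrams = "in", "ns", "si", "id", "de"


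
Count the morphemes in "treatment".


Word: "treatment"
Morphemes: treat / -ment
Each morpheme carries meaning
= 2 morphemes


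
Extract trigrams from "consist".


Word: "consist" (length 7)
Number of trigrams = 7 - 3 + 1 = 5
  Position 0: "con"
  Position 1: "ons"
  Position 2: "nsi"
  Position 3: "sis"
  Position 4: "ist"
Trigrams = "con", "ons", "nsi", "sis", "ist"


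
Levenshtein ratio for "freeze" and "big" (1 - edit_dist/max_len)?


Word 1: "freeze" (length 6)
Word 2: "big" (length 3)
One optimal edit sequence:
  1. delete 'f'  (+1)
  2. delete 'r'  (+1)
  3. delete 'e'  (+1)
  4. substitute 'e' -> 'b'  (+1)
  5. substitute 'z' -> 'i'  (+1)
  6. substitute 'e' -> 'g'  (+1)
Edit distance = 6
Max length = max(6, 3) = 6
Similarity = 1 - 6/6
= 0.0000


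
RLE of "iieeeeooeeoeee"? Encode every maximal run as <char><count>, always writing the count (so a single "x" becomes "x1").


String: "iieeeeooeeoeee"
Scanning for consecutive runs:
  'i' x 2
  'e' x 4
  'o' x 2
  'e' x 2
  'o' x 1
  'e' x 3
RLE = "i2e4o2e2o1e3"


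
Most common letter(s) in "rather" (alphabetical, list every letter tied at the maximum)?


Word: "rather"
Letter counts:
  'a': 1
  'e': 1
  'h': 1
  'r': 2
  't': 1
Maximum count = 2
Most frequent = 'r' (2 times each)


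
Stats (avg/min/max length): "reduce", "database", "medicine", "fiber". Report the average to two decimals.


Lengths: "reduce"=6, "database"=8, "medicine"=8, "fiber"=5
Sum = 27, Count = 4
Average = 27/4 = 6.75
= avg=6.75, min=5, max=8


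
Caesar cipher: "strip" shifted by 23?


Word: "strip"
Shift: 23
Each letter → (letter + shift) mod 26:
  's' (18) + 23 = 15 → 'p'
  't' (19) + 23 = 16 → 'q'
  'r' (17) + 23 = 14 → 'o'
  'i' (8) + 23 = 5 → 'f'
  'p' (15) + 23 = 12 → 'm'
Result = "pqofm"


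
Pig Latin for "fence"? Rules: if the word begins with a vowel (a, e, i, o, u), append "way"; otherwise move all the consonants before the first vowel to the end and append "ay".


Word: "fence"
Starts with consonant(s) → move to end, add 'ay'
Consonant cluster: "f"
Pig Latin = "encefay"


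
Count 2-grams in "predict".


Word: "predict" (length 7)
Number of 2-grams = length - 2 + 1 = 7 - 2 + 1
= 6


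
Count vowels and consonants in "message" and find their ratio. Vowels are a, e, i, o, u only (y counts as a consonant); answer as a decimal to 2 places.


Word: "message"
Vowels (a,e,i,o,u): 3
Consonants: 4
Ratio = 3/4
= 0.75


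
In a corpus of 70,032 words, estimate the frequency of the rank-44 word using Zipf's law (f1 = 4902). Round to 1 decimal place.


Zipf's law: f(r) = f(1) / r
f(1) = 4902
f(44) = 4902 / 44
= 111.4 occurrences


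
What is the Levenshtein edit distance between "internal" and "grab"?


Word 1: "internal" (length 8)
Word 2: "grab" (length 4)
One optimal edit sequence (insert/delete/substitute each cost 1):
  1. delete 'i'  (+1)
  2. delete 'n'  (+1)
  3. delete 't'  (+1)
  4. substitute 'e' -> 'g'  (+1)
  5. keep 'r'
  6. delete 'n'  (+1)
  7. keep 'a'
  8. substitute 'l' -> 'b'  (+1)
Total edit operations: 6
Edit distance = 6


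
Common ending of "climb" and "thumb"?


Word 1: "climb"
Word 2: "thumb"
Comparing from end:
  Pos -1: 'b' == 'b'
  Pos -2: 'm' == 'm'
  Pos -3: 'i' != 'u' (stop)
LCS = "mb" (length 2)


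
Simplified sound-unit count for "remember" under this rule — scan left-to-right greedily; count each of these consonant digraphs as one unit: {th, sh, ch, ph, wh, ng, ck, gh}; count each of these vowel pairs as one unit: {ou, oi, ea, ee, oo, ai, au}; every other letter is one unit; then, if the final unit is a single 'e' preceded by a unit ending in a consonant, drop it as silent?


Word: "remember" (8 letters)
Left-to-right scan:
  (1) 'r' (letter)
  (2) 'e' (letter)
  (3) 'm' (letter)
  (4) 'e' (letter)
  (5) 'm' (letter)
  (6) 'b' (letter)
  (7) 'e' (letter)
  (8) 'r' (letter)
Units from scan: 8
Sound units = 8 units


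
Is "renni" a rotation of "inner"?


Word: "inner", Candidate: "renni"
Method: check if candidate is substring of word+word
"innerinner" contains "renni"? No
Is rotation = No


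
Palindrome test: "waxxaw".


Word: "waxxaw"
Reversed: "waxxaw"
Forward == Backward? waxxaw == waxxaw
Palindrome = Yes


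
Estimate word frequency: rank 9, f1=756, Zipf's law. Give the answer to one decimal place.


Zipf's law: f(r) = f(1) / r
f(1) = 756
f(9) = 756 / 9
= 84.0 occurrences


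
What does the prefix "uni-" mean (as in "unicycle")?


Prefix: uni-
Example: unicycle (uni- + cycle)
Meaning = one


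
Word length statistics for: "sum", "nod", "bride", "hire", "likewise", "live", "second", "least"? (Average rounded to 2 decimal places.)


Lengths: "sum"=3, "nod"=3, "bride"=5, "hire"=4, "likewise"=8, "live"=4, "second"=6, "least"=5
Sum = 38, Count = 8
Average = 38/8 = 4.75
= avg=4.75, min=3, max=8


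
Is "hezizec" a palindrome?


Word: "hezizec"
Reversed: "cezizeh"
Forward == Backward? hezizec != cezizeh
Palindrome = No


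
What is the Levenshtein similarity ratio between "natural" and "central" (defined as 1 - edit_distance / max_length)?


Word 1: "natural" (length 7)
Word 2: "central" (length 7)
One optimal edit sequence:
  1. substitute 'n' -> 'c'  (+1)
  2. substitute 'a' -> 'e'  (+1)
  3. substitute 't' -> 'n'  (+1)
  4. substitute 'u' -> 't'  (+1)
  5. keep 'r'
  6. keep 'a'
  7. keep 'l'
Edit distance = 4
Max length = max(7, 7) = 7
Similarity = 1 - 4/7
= 0.4286


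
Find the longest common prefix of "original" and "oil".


Word 1: "original"
Word 2: "oil"
Comparing from start:
  Pos 0: 'o' == 'o'
  Pos 1: 'r' != 'i' (stop)
LCP = "o" (length 1)


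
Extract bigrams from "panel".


Word: "panel" (length 5)
Number of bigrams = 5 - 2 + 1 = 4
  Position 0: "pa"
  Position 1: "an"
  Position 2: "ne"
  Position 3: "el"
Bigrams = "pa", "an", "ne", "el"


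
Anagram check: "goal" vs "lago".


Word 1: "goal" → sorted: aglo
Word 2: "lago" → sorted: aglo
Same letters? aglo == aglo
Anagram = Yes


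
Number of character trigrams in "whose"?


Word: "whose" (length 5)
Number of 3-grams = length - 3 + 1 = 5 - 3 + 1
= 3


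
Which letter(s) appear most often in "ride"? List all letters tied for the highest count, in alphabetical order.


Word: "ride"
Letter counts:
  'd': 1
  'e': 1
  'i': 1
  'r': 1
Maximum count = 1
Most frequent = 'd', 'e', 'i', 'r' (1 time each)


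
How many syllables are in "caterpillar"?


Word: "caterpillar"
Syllable breakdown: cat · er · pil · lar
Counting: 4 parts
= 4 syllables


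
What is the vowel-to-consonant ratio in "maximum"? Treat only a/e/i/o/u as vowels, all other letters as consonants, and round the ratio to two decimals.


Word: "maximum"
Vowels (a,e,i,o,u): 3
Consonants: 4
Ratio = 3/4
= 0.75


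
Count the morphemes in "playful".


Word: "playful"
Morphemes: play / -ful
Each morpheme carries meaning
= 2 morphemes


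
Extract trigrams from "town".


Word: "town" (length 4)
Number of trigrams = 4 - 3 + 1 = 2
  Position 0: "tow"
  Position 1: "own"
Trigrams = "tow", "own"


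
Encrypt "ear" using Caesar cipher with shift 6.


Word: "ear"
Shift: 6
Each letter → (letter + shift) mod 26:
  'e' (4) + 6 = 10 → 'k'
  'a' (0) + 6 = 6 → 'g'
  'r' (17) + 6 = 23 → 'x'
Result = "kgx"


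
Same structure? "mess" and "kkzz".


Pattern of "mess": [0, 1, 2, 2]
Pattern of "kkzz": [0, 0, 1, 1]
Patterns do not match
Same pattern = No


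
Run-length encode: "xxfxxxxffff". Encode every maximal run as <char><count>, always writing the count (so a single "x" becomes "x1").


String: "xxfxxxxffff"
Scanning for consecutive runs:
  'x' x 2
  'f' x 1
  'x' x 4
  'f' x 4
RLE = "x2f1x4f4"


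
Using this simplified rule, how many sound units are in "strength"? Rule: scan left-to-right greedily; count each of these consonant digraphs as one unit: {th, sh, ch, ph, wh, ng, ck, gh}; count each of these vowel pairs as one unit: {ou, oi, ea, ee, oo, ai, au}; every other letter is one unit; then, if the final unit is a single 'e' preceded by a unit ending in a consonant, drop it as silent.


Word: "strength" (8 letters)
Left-to-right scan:
  [1] 's' (letter)
  [2] 't' (letter)
  [3] 'r' (letter)
  [4] 'e' (letter)
  [5] 'ng' (digraph)
  [6] 'th' (digraph)
Units from scan: 6
Sound units = 6 units


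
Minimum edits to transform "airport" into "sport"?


Word 1: "airport" (length 7)
Word 2: "sport" (length 5)
One optimal edit sequence (insert/delete/substitute each cost 1):
  1. delete 'a'  (+1)
  2. delete 'i'  (+1)
  3. substitute 'r' -> 's'  (+1)
  4. keep 'p'
  5. keep 'o'
  6. keep 'r'
  7. keep 't'
Total edit operations: 3
Edit distance = 3


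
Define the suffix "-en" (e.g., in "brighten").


Suffix: -en
As in: brighten -> bright + -en
Meaning = to make / become


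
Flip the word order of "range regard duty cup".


Original: "range regard duty cup"
Words (1..n): range | regard | duty | cup
Reversed (n..1): cup | duty | regard | range
Result = "cup duty regard range"


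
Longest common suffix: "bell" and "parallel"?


Word 1: "bell"
Word 2: "parallel"
Comparing from end:
  Pos -1: 'l' == 'l'
  Pos -2: 'l' != 'e' (stop)
LCS = "l" (length 1)


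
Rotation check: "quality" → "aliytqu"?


Word: "quality", Candidate: "aliytqu"
Method: check if candidate is substring of word+word
"qualityquality" contains "aliytqu"? No
Is rotation = No


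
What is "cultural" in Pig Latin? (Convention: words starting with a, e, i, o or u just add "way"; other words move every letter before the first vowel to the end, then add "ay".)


Word: "cultural"
Starts with consonant(s) → move to end, add 'ay'
Consonant cluster: "c"
Pig Latin = "ulturalcay"


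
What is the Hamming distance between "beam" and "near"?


Comparing character by character (same length = 4):
  Pos 0: 'b' vs 'n' !=
  Pos 1: 'e' vs 'e' =
  Pos 2: 'a' vs 'a' =
  Pos 3: 'm' vs 'r' !=
Hamming distance = 2


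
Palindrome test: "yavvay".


Word: "yavvay"
Reversed: "yavvay"
Forward == Backward? yavvay == yavvay
Palindrome = Yes


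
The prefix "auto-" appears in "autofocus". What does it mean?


Prefix: auto-
As in: autofocus -> auto- + focus
Meaning = self


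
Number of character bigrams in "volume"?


Word: "volume" (length 6)
Number of 2-grams = length - 2 + 1 = 6 - 2 + 1
= 5


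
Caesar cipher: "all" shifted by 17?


Word: "all"
Shift: 17
Each letter → (letter + shift) mod 26:
  'a' (0) + 17 = 17 → 'r'
  'l' (11) + 17 = 2 → 'c'
  'l' (11) + 17 = 2 → 'c'
Result = "rcc"


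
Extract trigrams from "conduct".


Word: "conduct" (length 7)
Number of trigrams = 7 - 3 + 1 = 5
  Position 0: "con"
  Position 1: "ond"
  Position 2: "ndu"
  Position 3: "duc"
  Position 4: "uct"
Trigrams = "con", "ond", "ndu", "duc", "uct"


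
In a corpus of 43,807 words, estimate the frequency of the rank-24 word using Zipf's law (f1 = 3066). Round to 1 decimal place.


Zipf's law: f(r) = f(1) / r
f(1) = 3066
f(24) = 3066 / 24
= 127.8 occurrences


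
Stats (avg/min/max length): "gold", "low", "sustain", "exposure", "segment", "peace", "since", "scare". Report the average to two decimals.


Lengths: "gold"=4, "low"=3, "sustain"=7, "exposure"=8, "segment"=7, "peace"=5, "since"=5, "scare"=5
Sum = 44, Count = 8
Average = 44/8 = 5.50
= avg=5.50, min=3, max=8


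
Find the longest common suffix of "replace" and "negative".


Word 1: "replace"
Word 2: "negative"
Comparing from end:
  Pos -1: 'e' == 'e'
  Pos -2: 'c' != 'v' (stop)
LCS = "e" (length 1)


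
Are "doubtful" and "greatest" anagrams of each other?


Word 1: "doubtful" → sorted: bdflotuu
Word 2: "greatest" → sorted: aeegrstt
Same letters? bdflotuu != aeegrstt
Anagram = No


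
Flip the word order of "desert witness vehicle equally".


Original: "desert witness vehicle equally"
Words (1..n): desert | witness | vehicle | equally
Reversed (n..1): equally | vehicle | witness | desert
Result = "equally vehicle witness desert"


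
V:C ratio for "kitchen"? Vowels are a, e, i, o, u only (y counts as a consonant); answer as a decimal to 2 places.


Word: "kitchen"
Vowels (a,e,i,o,u): 2
Consonants: 5
Ratio = 2/5
= 0.40


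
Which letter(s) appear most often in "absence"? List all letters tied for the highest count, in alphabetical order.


Word: "absence"
Letter counts:
  'a': 1
  'b': 1
  'c': 1
  'e': 2
  'n': 1
  's': 1
Maximum count = 2
Most frequent = 'e' (2 times each)


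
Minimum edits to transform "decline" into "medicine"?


Word 1: "decline" (length 7)
Word 2: "medicine" (length 8)
One optimal edit sequence (insert/delete/substitute each cost 1):
  1. substitute 'd' -> 'm'  (+1)
  2. keep 'e'
  3. insert 'd'  (+1)
  4. substitute 'c' -> 'i'  (+1)
  5. substitute 'l' -> 'c'  (+1)
  6. keep 'i'
  7. keep 'n'
  8. keep 'e'
Total edit operations: 4
Edit distance = 4


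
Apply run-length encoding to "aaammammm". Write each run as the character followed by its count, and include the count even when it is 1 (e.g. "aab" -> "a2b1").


String: "aaammammm"
Scanning for consecutive runs:
  'a' x 3
  'm' x 2
  'a' x 1
  'm' x 3
RLE = "a3m2a1m3"


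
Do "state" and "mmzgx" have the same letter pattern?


Pattern of "state": [0, 1, 2, 1, 3]
Pattern of "mmzgx": [0, 0, 1, 2, 3]
Patterns do not match
Same pattern = No


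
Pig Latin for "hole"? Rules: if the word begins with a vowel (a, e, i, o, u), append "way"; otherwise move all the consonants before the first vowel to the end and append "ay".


Word: "hole"
Starts with consonant(s) → move to end, add 'ay'
Consonant cluster: "h"
Pig Latin = "olehay"


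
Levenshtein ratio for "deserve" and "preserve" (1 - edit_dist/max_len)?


Word 1: "deserve" (length 7)
Word 2: "preserve" (length 8)
One optimal edit sequence:
  1. insert 'p'  (+1)
  2. substitute 'd' -> 'r'  (+1)
  3. keep 'e'
  4. keep 's'
  5. keep 'e'
  6. keep 'r'
  7. keep 'v'
  8. keep 'e'
Edit distance = 2
Max length = max(7, 8) = 8
Similarity = 1 - 2/8
= 0.7500


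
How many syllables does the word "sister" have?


Word: "sister"
Syllable breakdown: sis / ter
Counting: 2 parts
= 2 syllables


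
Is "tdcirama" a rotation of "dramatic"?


Word: "dramatic", Candidate: "tdcirama"
Method: check if candidate is substring of word+word
"dramaticdramatic" contains "tdcirama"? No
Is rotation = No


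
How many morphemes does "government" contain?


Word: "government"
Morphemes: govern + -ment
Each morpheme carries meaning
= 2 morphemes


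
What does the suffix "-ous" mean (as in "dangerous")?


Suffix: -ous
Example: dangerous = danger + -ous
Meaning = having quality of


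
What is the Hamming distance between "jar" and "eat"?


Comparing character by character (same length = 3):
  Pos 0: 'j' vs 'e' !=
  Pos 1: 'a' vs 'a' =
  Pos 2: 'r' vs 't' !=
Hamming distance = 2


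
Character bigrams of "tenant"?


Word: "tenant" (length 6)
Number of bigrams = 6 - 2 + 1 = 5
  Position 0: "te"
  Position 1: "en"
  Position 2: "na"
  Position 3: "an"
  Position 4: "nt"
Bigrams = "te", "en", "na", "an", "nt"


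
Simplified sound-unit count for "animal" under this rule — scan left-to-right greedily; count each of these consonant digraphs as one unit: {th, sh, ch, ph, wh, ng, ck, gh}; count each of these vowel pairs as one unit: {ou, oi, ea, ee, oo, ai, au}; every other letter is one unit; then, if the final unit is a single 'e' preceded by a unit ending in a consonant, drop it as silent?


Word: "animal" (6 letters)
Left-to-right scan:
  (1) 'a' (letter)
  (2) 'n' (letter)
  (3) 'i' (letter)
  (4) 'm' (letter)
  (5) 'a' (letter)
  (6) 'l' (letter)
Units from scan: 6
Sound units = 6 units


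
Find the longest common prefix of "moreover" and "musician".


Word 1: "moreover"
Word 2: "musician"
Comparing from start:
  Pos 0: 'm' == 'm'
  Pos 1: 'o' != 'u' (stop)
LCP = "m" (length 1)


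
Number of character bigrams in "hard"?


Word: "hard" (length 4)
Number of 2-grams = length - 2 + 1 = 4 - 2 + 1
= 3


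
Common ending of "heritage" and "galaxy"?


Word 1: "heritage"
Word 2: "galaxy"
Comparing from end:
  Pos -1: 'e' != 'y' (stop)
LCS = "" (length 0)


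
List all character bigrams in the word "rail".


Word: "rail" (length 4)
Number of bigrams = 4 - 2 + 1 = 3
  Position 0: "ra"
  Position 1: "ai"
  Position 2: "il"
Bigrams = "ra", "ai", "il"


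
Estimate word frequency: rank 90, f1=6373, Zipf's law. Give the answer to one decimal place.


Zipf's law: f(r) = f(1) / r
f(1) = 6373
f(90) = 6373 / 90
= 70.8 occurrences


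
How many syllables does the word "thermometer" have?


Word: "thermometer"
Syllable breakdown: ther · mom · e · ter
Counting: 4 parts
= 4 syllables


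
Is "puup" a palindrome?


Word: "puup"
Reversed: "puup"
Forward == Backward? puup == puup
Palindrome = Yes


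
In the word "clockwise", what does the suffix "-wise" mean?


Suffix: -wise
Example: clockwise (clock + -wise)
Meaning = in the manner of


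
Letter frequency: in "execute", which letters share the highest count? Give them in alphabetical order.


Word: "execute"
Letter counts:
  'c': 1
  'e': 3
  't': 1
  'u': 1
  'x': 1
Maximum count = 3
Most frequent = 'e' (3 times each)


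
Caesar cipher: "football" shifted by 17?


Word: "football"
Shift: 17
Each letter → (letter + shift) mod 26:
  'f' (5) + 17 = 22 → 'w'
  'o' (14) + 17 = 5 → 'f'
  'o' (14) + 17 = 5 → 'f'
  't' (19) + 17 = 10 → 'k'
  'b' (1) + 17 = 18 → 's'
  'a' (0) + 17 = 17 → 'r'
  'l' (11) + 17 = 2 → 'c'
  'l' (11) + 17 = 2 → 'c'
Result = "wffksrcc"


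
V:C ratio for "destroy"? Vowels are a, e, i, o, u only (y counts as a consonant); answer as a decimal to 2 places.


Word: "destroy"
Vowels (a,e,i,o,u): 2
Consonants: 5
Ratio = 2/5
= 0.40


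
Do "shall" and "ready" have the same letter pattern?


Pattern of "shall": [0, 1, 2, 3, 3]
Pattern of "ready": [0, 1, 2, 3, 4]
Patterns do not match
Same pattern = No


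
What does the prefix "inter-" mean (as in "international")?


Prefix: inter-
Example: international (inter- + national)
Meaning = between


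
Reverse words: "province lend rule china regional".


Original: "province lend rule china regional"
Words (1..n): province | lend | rule | china | regional
Reversed (n..1): regional | china | rule | lend | province
Result = "regional china rule lend province"


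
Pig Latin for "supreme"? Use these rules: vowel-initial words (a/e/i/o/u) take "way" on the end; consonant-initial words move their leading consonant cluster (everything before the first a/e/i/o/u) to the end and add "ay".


Word: "supreme"
Starts with consonant(s) → move to end, add 'ay'
Consonant cluster: "s"
Pig Latin = "upremesay"


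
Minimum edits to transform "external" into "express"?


Word 1: "external" (length 8)
Word 2: "express" (length 7)
One optimal edit sequence (insert/delete/substitute each cost 1):
  1. keep 'e'
  2. keep 'x'
  3. delete 't'  (+1)
  4. substitute 'e' -> 'p'  (+1)
  5. keep 'r'
  6. substitute 'n' -> 'e'  (+1)
  7. substitute 'a' -> 's'  (+1)
  8. substitute 'l' -> 's'  (+1)
Total edit operations: 5
Edit distance = 5


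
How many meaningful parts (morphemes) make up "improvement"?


Word: "improvement"
Morphemes: improve / -ment
Each morpheme carries meaning
= 2 morphemes


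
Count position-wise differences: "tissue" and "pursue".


Comparing character by character (same length = 6):
  Pos 0: 't' vs 'p' !=
  Pos 1: 'i' vs 'u' !=
  Pos 2: 's' vs 'r' !=
  Pos 3: 's' vs 's' =
  Pos 4: 'u' vs 'u' =
  Pos 5: 'e' vs 'e' =
Hamming distance = 3


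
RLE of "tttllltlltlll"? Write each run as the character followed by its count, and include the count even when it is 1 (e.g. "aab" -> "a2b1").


String: "tttllltlltlll"
Scanning for consecutive runs:
  't' x 3
  'l' x 3
  't' x 1
  'l' x 2
  't' x 1
  'l' x 3
RLE = "t3l3t1l2t1l3"


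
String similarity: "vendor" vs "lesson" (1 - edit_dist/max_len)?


Word 1: "vendor" (length 6)
Word 2: "lesson" (length 6)
One optimal edit sequence:
  1. substitute 'v' -> 'l'  (+1)
  2. keep 'e'
  3. substitute 'n' -> 's'  (+1)
  4. substitute 'd' -> 's'  (+1)
  5. keep 'o'
  6. substitute 'r' -> 'n'  (+1)
Edit distance = 4
Max length = max(6, 6) = 6
Similarity = 1 - 4/6
= 0.3333


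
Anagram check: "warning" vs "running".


Word 1: "warning" → sorted: aginnrw
Word 2: "running" → sorted: ginnnru
Same letters? aginnrw != ginnnru
Anagram = No


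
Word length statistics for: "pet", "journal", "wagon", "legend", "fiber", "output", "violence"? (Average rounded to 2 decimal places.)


Lengths: "pet"=3, "journal"=7, "wagon"=5, "legend"=6, "fiber"=5, "output"=6, "violence"=8
Sum = 40, Count = 7
Average = 40/7 = 5.71
= avg=5.71, min=3, max=8


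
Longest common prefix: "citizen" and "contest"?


Word 1: "citizen"
Word 2: "contest"
Comparing from start:
  Pos 0: 'c' == 'c'
  Pos 1: 'i' != 'o' (stop)
LCP = "c" (length 1)


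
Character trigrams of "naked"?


Word: "naked" (length 5)
Number of trigrams = 5 - 3 + 1 = 3
  Position 0: "nak"
  Position 1: "ake"
  Position 2: "ked"
Trigrams = "nak", "ake", "ked"


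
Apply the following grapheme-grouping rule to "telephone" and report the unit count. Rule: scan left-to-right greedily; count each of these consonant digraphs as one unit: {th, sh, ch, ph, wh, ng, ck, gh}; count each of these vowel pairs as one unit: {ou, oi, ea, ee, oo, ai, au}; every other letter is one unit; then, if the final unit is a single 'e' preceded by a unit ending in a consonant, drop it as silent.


Word: "telephone" (9 letters)
Left-to-right scan:
  [1] 't' (letter)
  [2] 'e' (letter)
  [3] 'l' (letter)
  [4] 'e' (letter)
  [5] 'ph' (digraph)
  [6] 'o' (letter)
  [7] 'n' (letter)
  [8] 'e' (letter)
Units from scan: 8
Final unit is 'e' after a consonant -> drop as silent (-1)
Sound units = 7 units


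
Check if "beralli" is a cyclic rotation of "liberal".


Word: "liberal", Candidate: "beralli"
Method: check if candidate is substring of word+word
"liberalliberal" contains "beralli"? Yes
Is rotation = Yes


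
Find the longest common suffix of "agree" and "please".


Word 1: "agree"
Word 2: "please"
Comparing from end:
  Pos -1: 'e' == 'e'
  Pos -2: 'e' != 's' (stop)
LCS = "e" (length 1)


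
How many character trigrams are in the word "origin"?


Word: "origin" (length 6)
Number of 3-grams = length - 3 + 1 = 6 - 3 + 1
= 4


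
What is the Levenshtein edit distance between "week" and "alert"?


Word 1: "week" (length 4)
Word 2: "alert" (length 5)
One optimal edit sequence (insert/delete/substitute each cost 1):
  1. insert 'a'  (+1)
  2. substitute 'w' -> 'l'  (+1)
  3. keep 'e'
  4. substitute 'e' -> 'r'  (+1)
  5. substitute 'k' -> 't'  (+1)
Total edit operations: 4
Edit distance = 4


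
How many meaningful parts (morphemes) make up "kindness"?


Word: "kindness"
Morphemes: kind + -ness
Each morpheme carries meaning
= 2 morphemes


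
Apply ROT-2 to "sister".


Word: "sister"
Shift: 2
Each letter → (letter + shift) mod 26:
  's' (18) + 2 = 20 → 'u'
  'i' (8) + 2 = 10 → 'k'
  's' (18) + 2 = 20 → 'u'
  't' (19) + 2 = 21 → 'v'
  'e' (4) + 2 = 6 → 'g'
  'r' (17) + 2 = 19 → 't'
Result = "ukuvgt"


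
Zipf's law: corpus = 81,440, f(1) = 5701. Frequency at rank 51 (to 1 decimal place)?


Zipf's law: f(r) = f(1) / r
f(1) = 5701
f(51) = 5701 / 51
= 111.8 occurrences


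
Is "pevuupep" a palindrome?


Word: "pevuupep"
Reversed: "pepuuvep"
Forward == Backward? pevuupep != pepuuvep
Palindrome = No


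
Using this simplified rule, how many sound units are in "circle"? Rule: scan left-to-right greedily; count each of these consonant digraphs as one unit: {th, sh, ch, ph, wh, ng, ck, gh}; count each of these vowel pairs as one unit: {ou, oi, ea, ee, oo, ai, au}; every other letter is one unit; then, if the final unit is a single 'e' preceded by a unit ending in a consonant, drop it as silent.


Word: "circle" (6 letters)
Left-to-right scan:
  1. 'c' (letter)
  2. 'i' (letter)
  3. 'r' (letter)
  4. 'c' (letter)
  5. 'l' (letter)
  6. 'e' (letter)
Units from scan: 6
Final unit is 'e' after a consonant -> drop as silent (-1)
Sound units = 5 units
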